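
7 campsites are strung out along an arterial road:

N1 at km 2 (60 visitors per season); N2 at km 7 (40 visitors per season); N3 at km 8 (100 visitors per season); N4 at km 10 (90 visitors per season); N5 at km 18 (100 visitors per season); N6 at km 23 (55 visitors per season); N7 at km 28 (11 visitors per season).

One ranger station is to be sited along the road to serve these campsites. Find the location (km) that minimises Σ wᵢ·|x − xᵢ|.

x = 10

For a sum of weighted absolute distances on a line, the optimum is the weighted median (not the mean). Total weight W = 456; half-weight = 228.
Sort by position and accumulate weight:
  km 2 (N1, w=60) → cum 60
  km 7 (N2, w=40) → cum 100
  km 8 (N3, w=100) → cum 200
  km 10 (N4, w=90) → cum 290  ≥ 228 → median here
  km 18 (N5, w=100) → cum 390
  km 23 (N6, w=55) → cum 445
  km 28 (N7, w=11) → cum 456
Optimal location: km 10.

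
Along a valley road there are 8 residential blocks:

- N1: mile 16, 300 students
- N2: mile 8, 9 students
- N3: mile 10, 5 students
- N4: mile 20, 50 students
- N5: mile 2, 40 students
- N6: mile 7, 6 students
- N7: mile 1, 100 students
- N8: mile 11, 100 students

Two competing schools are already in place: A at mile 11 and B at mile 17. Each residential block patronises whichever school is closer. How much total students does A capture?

260

The indifferent point is the midpoint (11+17)/2 = 14; residential blocks left of it (closer to A at 11) go to A, those right go to B.
  N7 at 1 (w=100) → A
  N5 at 2 (w=40) → A
  N6 at 7 (w=6) → A
  N2 at 8 (w=9) → A
  N3 at 10 (w=5) → A
  N8 at 11 (w=100) → A
  N1 at 16 (w=300) → B
  N4 at 20 (w=50) → B
A captures 260; B captures 350.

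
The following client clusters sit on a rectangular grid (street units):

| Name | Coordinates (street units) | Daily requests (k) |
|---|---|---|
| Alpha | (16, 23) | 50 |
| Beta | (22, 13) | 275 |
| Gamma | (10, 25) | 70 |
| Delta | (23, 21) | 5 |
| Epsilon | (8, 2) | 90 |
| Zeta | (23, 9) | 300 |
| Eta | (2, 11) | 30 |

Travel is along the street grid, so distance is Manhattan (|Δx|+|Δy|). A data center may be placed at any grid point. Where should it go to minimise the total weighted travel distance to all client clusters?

(22, 11)

Manhattan distance separates: Σwᵢ(|x−xᵢ|+|y−yᵢ|) = Σwᵢ|x−xᵢ| + Σwᵢ|y−yᵢ|, so x and y are optimised independently as 1-D weighted medians.
Total weight W = 820; half = 410.
x-coordinate, sorted with cumulative weight:
  x=2 (Eta, w=30) cum 30
  x=8 (Epsilon, w=90) cum 120
  x=10 (Gamma, w=70) cum 190
  x=16 (Alpha, w=50) cum 240
  x=22 (Beta, w=275) cum 515  ← median
  x=23 (Delta, w=5) cum 520
  x=23 (Zeta, w=300) cum 820
⇒ x* = 22
y-coordinate, sorted with cumulative weight:
  y=2 (Epsilon, w=90) cum 90
  y=9 (Zeta, w=300) cum 390
  y=11 (Eta, w=30) cum 420  ← median
  y=13 (Beta, w=275) cum 695
  y=21 (Delta, w=5) cum 700
  y=23 (Alpha, w=50) cum 750
  y=25 (Gamma, w=70) cum 820
⇒ y* = 11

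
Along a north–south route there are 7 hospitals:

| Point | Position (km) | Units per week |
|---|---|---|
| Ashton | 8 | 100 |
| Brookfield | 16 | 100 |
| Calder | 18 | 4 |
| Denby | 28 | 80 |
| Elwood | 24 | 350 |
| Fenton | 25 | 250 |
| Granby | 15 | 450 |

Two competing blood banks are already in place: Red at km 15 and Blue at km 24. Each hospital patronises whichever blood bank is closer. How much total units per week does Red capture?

654

The indifferent point is the midpoint (15+24)/2 = 19.5; hospitals left of it (closer to Red at 15) go to Red, those right go to Blue.
  Ashton at 8 (w=100) → Red
  Granby at 15 (w=450) → Red
  Brookfield at 16 (w=100) → Red
  Calder at 18 (w=4) → Red
  Elwood at 24 (w=350) → Blue
  Fenton at 25 (w=250) → Blue
  Denby at 28 (w=80) → Blue
Red captures 654; Blue captures 680.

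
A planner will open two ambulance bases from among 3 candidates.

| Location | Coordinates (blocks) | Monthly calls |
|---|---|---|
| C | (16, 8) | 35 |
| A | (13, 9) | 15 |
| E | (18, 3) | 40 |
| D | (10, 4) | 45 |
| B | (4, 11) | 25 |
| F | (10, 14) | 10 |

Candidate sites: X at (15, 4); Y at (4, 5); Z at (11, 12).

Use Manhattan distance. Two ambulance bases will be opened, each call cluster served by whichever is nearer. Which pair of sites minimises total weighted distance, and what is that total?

{X, Z}, total 865

Evaluate every pair (each demand assigned to the nearer of the two):
  {X, Z}: total = 865
  {X, Y}: total = 965
  {Y, Z}: total = 1525
Best pair: {X, Z} with total 865.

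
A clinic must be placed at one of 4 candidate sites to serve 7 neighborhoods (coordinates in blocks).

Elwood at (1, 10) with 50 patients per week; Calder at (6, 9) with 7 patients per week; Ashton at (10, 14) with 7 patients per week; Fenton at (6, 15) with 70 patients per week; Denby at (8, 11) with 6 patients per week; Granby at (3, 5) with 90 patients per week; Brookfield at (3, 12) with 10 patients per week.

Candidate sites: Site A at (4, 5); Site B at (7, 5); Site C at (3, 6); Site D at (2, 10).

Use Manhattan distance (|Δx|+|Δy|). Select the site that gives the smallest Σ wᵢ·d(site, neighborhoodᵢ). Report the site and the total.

Total weighted distance at each candidate:
  Site A (4, 5): total = 1617
  Site B (7, 5): total = 1951
  Site C (3, 6): total = 1497
  Site D (2, 10): total = 1411
Minimum is at Site D with total 1411 blocks.

Site D, total 1411 blocks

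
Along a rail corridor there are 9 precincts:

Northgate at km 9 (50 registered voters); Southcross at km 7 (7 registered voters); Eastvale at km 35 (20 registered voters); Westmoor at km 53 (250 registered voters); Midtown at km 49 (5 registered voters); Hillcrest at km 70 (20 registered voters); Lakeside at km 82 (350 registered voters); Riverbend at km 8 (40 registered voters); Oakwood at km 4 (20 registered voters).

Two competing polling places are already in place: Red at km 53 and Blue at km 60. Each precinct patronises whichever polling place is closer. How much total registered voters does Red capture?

The indifferent point is the midpoint (53+60)/2 = 56.5; precincts left of it (closer to Red at 53) go to Red, those right go to Blue.
  Oakwood at 4 (w=20) → Red
  Southcross at 7 (w=7) → Red
  Riverbend at 8 (w=40) → Red
  Northgate at 9 (w=50) → Red
  Eastvale at 35 (w=20) → Red
  Midtown at 49 (w=5) → Red
  Westmoor at 53 (w=250) → Red
  Hillcrest at 70 (w=20) → Blue
  Lakeside at 82 (w=350) → Blue
Red captures 392; Blue captures 370.

392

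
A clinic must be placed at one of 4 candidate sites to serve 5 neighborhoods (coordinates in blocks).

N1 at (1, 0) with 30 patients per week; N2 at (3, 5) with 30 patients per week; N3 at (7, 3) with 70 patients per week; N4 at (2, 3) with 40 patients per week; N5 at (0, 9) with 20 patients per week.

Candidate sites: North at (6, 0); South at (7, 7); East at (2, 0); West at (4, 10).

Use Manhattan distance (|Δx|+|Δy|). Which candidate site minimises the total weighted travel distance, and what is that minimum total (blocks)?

East, total 1110 blocks

Total weighted distance at each candidate:
  North (6, 0): total = 1250
  South (7, 7): total = 1390
  East (2, 0): total = 1110
  West (4, 10): total = 1730
Minimum is at East with total 1110 blocks.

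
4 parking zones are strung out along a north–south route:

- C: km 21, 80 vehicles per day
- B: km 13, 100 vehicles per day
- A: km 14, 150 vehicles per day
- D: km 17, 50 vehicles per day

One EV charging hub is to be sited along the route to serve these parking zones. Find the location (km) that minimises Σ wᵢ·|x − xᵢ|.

For a sum of weighted absolute distances on a line, the optimum is the weighted median (not the mean). Total weight W = 380; half-weight = 190.
Sort by position and accumulate weight:
  km 13 (B, w=100) → cum 100
  km 14 (A, w=150) → cum 250  ≥ 190 → median here
  km 17 (D, w=50) → cum 300
  km 21 (C, w=80) → cum 380
Optimal location: km 14.

x = 14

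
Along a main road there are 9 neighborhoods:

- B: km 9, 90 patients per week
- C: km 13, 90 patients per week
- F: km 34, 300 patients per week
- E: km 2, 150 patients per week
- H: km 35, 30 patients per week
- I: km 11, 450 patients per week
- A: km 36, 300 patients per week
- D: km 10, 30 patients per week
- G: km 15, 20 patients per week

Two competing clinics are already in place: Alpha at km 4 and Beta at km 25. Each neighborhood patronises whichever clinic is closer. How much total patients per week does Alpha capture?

810

The indifferent point is the midpoint (4+25)/2 = 14.5; neighborhoods left of it (closer to Alpha at 4) go to Alpha, those right go to Beta.
  E at 2 (w=150) → Alpha
  B at 9 (w=90) → Alpha
  D at 10 (w=30) → Alpha
  I at 11 (w=450) → Alpha
  C at 13 (w=90) → Alpha
  G at 15 (w=20) → Beta
  F at 34 (w=300) → Beta
  H at 35 (w=30) → Beta
  A at 36 (w=300) → Beta
Alpha captures 810; Beta captures 650.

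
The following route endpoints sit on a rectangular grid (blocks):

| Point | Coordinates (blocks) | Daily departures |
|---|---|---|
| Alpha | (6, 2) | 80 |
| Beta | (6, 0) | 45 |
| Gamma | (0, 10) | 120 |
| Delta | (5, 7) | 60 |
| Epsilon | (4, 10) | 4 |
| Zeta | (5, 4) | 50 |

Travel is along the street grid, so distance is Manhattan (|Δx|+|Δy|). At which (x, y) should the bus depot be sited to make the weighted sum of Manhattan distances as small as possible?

(5, 7)

Manhattan distance separates: Σwᵢ(|x−xᵢ|+|y−yᵢ|) = Σwᵢ|x−xᵢ| + Σwᵢ|y−yᵢ|, so x and y are optimised independently as 1-D weighted medians.
Total weight W = 359; half = 179.5.
x-coordinate, sorted with cumulative weight:
  x=0 (Gamma, w=120) cum 120
  x=4 (Epsilon, w=4) cum 124
  x=5 (Delta, w=60) cum 184  ← median
  x=5 (Zeta, w=50) cum 234
  x=6 (Alpha, w=80) cum 314
  x=6 (Beta, w=45) cum 359
⇒ x* = 5
y-coordinate, sorted with cumulative weight:
  y=0 (Beta, w=45) cum 45
  y=2 (Alpha, w=80) cum 125
  y=4 (Zeta, w=50) cum 175
  y=7 (Delta, w=60) cum 235  ← median
  y=10 (Gamma, w=120) cum 355
  y=10 (Epsilon, w=4) cum 359
⇒ y* = 7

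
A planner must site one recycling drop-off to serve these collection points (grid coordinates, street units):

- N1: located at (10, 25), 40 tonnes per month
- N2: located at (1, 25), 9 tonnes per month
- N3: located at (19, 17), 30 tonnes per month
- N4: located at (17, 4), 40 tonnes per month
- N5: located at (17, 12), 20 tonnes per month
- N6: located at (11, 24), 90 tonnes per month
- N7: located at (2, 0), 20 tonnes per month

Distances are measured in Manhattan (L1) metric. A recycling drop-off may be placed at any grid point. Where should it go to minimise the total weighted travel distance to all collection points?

(11, 24)

Manhattan distance separates: Σwᵢ(|x−xᵢ|+|y−yᵢ|) = Σwᵢ|x−xᵢ| + Σwᵢ|y−yᵢ|, so x and y are optimised independently as 1-D weighted medians.
Total weight W = 249; half = 124.5.
x-coordinate, sorted with cumulative weight:
  x=1 (N2, w=9) cum 9
  x=2 (N7, w=20) cum 29
  x=10 (N1, w=40) cum 69
  x=11 (N6, w=90) cum 159  ← median
  x=17 (N4, w=40) cum 199
  x=17 (N5, w=20) cum 219
  x=19 (N3, w=30) cum 249
⇒ x* = 11
y-coordinate, sorted with cumulative weight:
  y=0 (N7, w=20) cum 20
  y=4 (N4, w=40) cum 60
  y=12 (N5, w=20) cum 80
  y=17 (N3, w=30) cum 110
  y=24 (N6, w=90) cum 200  ← median
  y=25 (N1, w=40) cum 240
  y=25 (N2, w=9) cum 249
⇒ y* = 24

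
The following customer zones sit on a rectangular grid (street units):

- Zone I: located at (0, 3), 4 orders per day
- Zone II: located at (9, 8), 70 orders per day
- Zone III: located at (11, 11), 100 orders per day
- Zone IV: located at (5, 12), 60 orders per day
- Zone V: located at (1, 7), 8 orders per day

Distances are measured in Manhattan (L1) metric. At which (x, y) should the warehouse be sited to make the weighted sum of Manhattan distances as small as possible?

Manhattan distance separates: Σwᵢ(|x−xᵢ|+|y−yᵢ|) = Σwᵢ|x−xᵢ| + Σwᵢ|y−yᵢ|, so x and y are optimised independently as 1-D weighted medians.
Total weight W = 242; half = 121.
x-coordinate, sorted with cumulative weight:
  x=0 (Zone I, w=4) cum 4
  x=1 (Zone V, w=8) cum 12
  x=5 (Zone IV, w=60) cum 72
  x=9 (Zone II, w=70) cum 142  ← median
  x=11 (Zone III, w=100) cum 242
⇒ x* = 9
y-coordinate, sorted with cumulative weight:
  y=3 (Zone I, w=4) cum 4
  y=7 (Zone V, w=8) cum 12
  y=8 (Zone II, w=70) cum 82
  y=11 (Zone III, w=100) cum 182  ← median
  y=12 (Zone IV, w=60) cum 242
⇒ y* = 11

(9, 11)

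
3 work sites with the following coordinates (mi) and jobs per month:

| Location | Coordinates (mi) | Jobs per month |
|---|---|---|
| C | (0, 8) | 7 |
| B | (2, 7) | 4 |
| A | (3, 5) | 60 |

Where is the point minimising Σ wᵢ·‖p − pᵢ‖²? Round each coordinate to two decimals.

The minimiser of Σwᵢ‖p−pᵢ‖² is the weighted centroid p* = (Σwᵢpᵢ)/(Σwᵢ).
Σwᵢ = 71.
Σwᵢxᵢ = 7·0 + 4·2 + 60·3 = 188.
Σwᵢyᵢ = 7·8 + 4·7 + 60·5 = 384.
x* = 188/71 = 2.65, y* = 384/71 = 5.41.

(2.65, 5.41)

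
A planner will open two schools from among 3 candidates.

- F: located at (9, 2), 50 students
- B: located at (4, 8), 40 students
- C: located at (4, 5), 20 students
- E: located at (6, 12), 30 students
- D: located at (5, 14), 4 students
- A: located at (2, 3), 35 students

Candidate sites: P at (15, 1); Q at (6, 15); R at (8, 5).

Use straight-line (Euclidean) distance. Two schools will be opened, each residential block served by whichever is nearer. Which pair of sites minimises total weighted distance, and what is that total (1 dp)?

{Q, R}, total 755.1

Evaluate every pair (each demand assigned to the nearer of the two):
  {Q, R}: total = 755.1
  {P, R}: total = 915.8
  {P, Q}: total = 1337.7
Best pair: {Q, R} with total 755.1.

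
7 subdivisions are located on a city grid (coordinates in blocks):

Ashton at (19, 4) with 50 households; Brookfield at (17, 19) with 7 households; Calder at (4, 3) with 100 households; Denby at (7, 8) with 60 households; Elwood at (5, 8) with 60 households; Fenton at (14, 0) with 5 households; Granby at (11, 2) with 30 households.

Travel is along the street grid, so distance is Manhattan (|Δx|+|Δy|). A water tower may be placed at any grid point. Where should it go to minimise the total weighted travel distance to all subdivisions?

(5, 4)

Manhattan distance separates: Σwᵢ(|x−xᵢ|+|y−yᵢ|) = Σwᵢ|x−xᵢ| + Σwᵢ|y−yᵢ|, so x and y are optimised independently as 1-D weighted medians.
Total weight W = 312; half = 156.
x-coordinate, sorted with cumulative weight:
  x=4 (Calder, w=100) cum 100
  x=5 (Elwood, w=60) cum 160  ← median
  x=7 (Denby, w=60) cum 220
  x=11 (Granby, w=30) cum 250
  x=14 (Fenton, w=5) cum 255
  x=17 (Brookfield, w=7) cum 262
  x=19 (Ashton, w=50) cum 312
⇒ x* = 5
y-coordinate, sorted with cumulative weight:
  y=0 (Fenton, w=5) cum 5
  y=2 (Granby, w=30) cum 35
  y=3 (Calder, w=100) cum 135
  y=4 (Ashton, w=50) cum 185  ← median
  y=8 (Denby, w=60) cum 245
  y=8 (Elwood, w=60) cum 305
  y=19 (Brookfield, w=7) cum 312
⇒ y* = 4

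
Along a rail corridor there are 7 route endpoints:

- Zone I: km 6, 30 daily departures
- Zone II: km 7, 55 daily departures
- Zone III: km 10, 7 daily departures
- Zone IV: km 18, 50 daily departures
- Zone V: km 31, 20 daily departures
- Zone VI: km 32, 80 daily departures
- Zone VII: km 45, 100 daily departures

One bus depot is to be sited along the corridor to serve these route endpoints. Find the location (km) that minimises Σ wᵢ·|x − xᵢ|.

For a sum of weighted absolute distances on a line, the optimum is the weighted median (not the mean). Total weight W = 342; half-weight = 171.
Sort by position and accumulate weight:
  km 6 (Zone I, w=30) → cum 30
  km 7 (Zone II, w=55) → cum 85
  km 10 (Zone III, w=7) → cum 92
  km 18 (Zone IV, w=50) → cum 142
  km 31 (Zone V, w=20) → cum 162
  km 32 (Zone VI, w=80) → cum 242  ≥ 171 → median here
  km 45 (Zone VII, w=100) → cum 342
Optimal location: km 32.

x = 32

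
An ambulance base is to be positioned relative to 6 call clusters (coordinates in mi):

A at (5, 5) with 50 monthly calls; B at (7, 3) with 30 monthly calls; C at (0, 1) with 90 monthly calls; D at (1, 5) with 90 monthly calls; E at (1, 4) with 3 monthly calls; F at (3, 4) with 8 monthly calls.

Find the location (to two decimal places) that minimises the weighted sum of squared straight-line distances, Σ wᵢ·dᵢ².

The minimiser of Σwᵢ‖p−pᵢ‖² is the weighted centroid p* = (Σwᵢpᵢ)/(Σwᵢ).
Σwᵢ = 271.
Σwᵢxᵢ = 50·5 + 30·7 + 90·0 + 90·1 + 3·1 + 8·3 = 577.
Σwᵢyᵢ = 50·5 + 30·3 + 90·1 + 90·5 + 3·4 + 8·4 = 924.
x* = 577/271 = 2.13, y* = 924/271 = 3.41.

(2.13, 3.41)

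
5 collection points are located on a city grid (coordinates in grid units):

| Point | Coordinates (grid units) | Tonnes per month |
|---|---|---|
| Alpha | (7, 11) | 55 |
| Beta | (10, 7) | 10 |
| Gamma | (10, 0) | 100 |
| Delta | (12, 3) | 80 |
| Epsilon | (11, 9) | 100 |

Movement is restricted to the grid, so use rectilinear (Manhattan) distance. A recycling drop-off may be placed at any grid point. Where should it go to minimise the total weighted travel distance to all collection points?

Manhattan distance separates: Σwᵢ(|x−xᵢ|+|y−yᵢ|) = Σwᵢ|x−xᵢ| + Σwᵢ|y−yᵢ|, so x and y are optimised independently as 1-D weighted medians.
Total weight W = 345; half = 172.5.
x-coordinate, sorted with cumulative weight:
  x=7 (Alpha, w=55) cum 55
  x=10 (Beta, w=10) cum 65
  x=10 (Gamma, w=100) cum 165
  x=11 (Epsilon, w=100) cum 265  ← median
  x=12 (Delta, w=80) cum 345
⇒ x* = 11
y-coordinate, sorted with cumulative weight:
  y=0 (Gamma, w=100) cum 100
  y=3 (Delta, w=80) cum 180  ← median
  y=7 (Beta, w=10) cum 190
  y=9 (Epsilon, w=100) cum 290
  y=11 (Alpha, w=55) cum 345
⇒ y* = 3

(11, 3)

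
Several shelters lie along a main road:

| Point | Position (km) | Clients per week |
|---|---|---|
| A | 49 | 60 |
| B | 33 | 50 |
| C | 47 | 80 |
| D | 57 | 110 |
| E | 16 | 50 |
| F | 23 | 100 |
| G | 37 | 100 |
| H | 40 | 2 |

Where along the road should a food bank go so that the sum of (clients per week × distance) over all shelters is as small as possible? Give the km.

For a sum of weighted absolute distances on a line, the optimum is the weighted median (not the mean). Total weight W = 552; half-weight = 276.
Sort by position and accumulate weight:
  km 16 (E, w=50) → cum 50
  km 23 (F, w=100) → cum 150
  km 33 (B, w=50) → cum 200
  km 37 (G, w=100) → cum 300  ≥ 276 → median here
  km 40 (H, w=2) → cum 302
  km 47 (C, w=80) → cum 382
  km 49 (A, w=60) → cum 442
  km 57 (D, w=110) → cum 552
Optimal location: km 37.

x = 37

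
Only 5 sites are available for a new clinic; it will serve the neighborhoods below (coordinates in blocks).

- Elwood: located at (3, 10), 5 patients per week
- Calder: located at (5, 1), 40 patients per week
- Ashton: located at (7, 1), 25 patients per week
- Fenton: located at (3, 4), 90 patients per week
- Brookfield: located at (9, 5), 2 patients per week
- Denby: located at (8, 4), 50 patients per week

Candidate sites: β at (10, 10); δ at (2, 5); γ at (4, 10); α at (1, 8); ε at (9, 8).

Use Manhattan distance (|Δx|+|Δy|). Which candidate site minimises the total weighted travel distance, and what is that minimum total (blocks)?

δ, total 1079 blocks

Total weighted distance at each candidate:
  β (10, 10): total = 2477
  δ (2, 5): total = 1079
  γ (4, 10): total = 1855
  α (1, 8): total = 1897
  ε (9, 8): total = 1861
Minimum is at δ with total 1079 blocks.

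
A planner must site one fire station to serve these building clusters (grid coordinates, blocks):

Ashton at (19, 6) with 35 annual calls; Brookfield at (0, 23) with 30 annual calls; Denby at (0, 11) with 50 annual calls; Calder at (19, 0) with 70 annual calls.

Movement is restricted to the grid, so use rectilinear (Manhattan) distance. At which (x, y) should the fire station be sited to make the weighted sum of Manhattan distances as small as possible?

Manhattan distance separates: Σwᵢ(|x−xᵢ|+|y−yᵢ|) = Σwᵢ|x−xᵢ| + Σwᵢ|y−yᵢ|, so x and y are optimised independently as 1-D weighted medians.
Total weight W = 185; half = 92.5.
x-coordinate, sorted with cumulative weight:
  x=0 (Brookfield, w=30) cum 30
  x=0 (Denby, w=50) cum 80
  x=19 (Ashton, w=35) cum 115  ← median
  x=19 (Calder, w=70) cum 185
⇒ x* = 19
y-coordinate, sorted with cumulative weight:
  y=0 (Calder, w=70) cum 70
  y=6 (Ashton, w=35) cum 105  ← median
  y=11 (Denby, w=50) cum 155
  y=23 (Brookfield, w=30) cum 185
⇒ y* = 6

(19, 6)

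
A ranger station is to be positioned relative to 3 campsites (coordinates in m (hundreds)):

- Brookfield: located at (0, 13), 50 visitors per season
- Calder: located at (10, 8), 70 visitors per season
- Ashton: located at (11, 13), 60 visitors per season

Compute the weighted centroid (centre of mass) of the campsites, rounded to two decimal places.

The minimiser of Σwᵢ‖p−pᵢ‖² is the weighted centroid p* = (Σwᵢpᵢ)/(Σwᵢ).
Σwᵢ = 180.
Σwᵢxᵢ = 50·0 + 70·10 + 60·11 = 1360.
Σwᵢyᵢ = 50·13 + 70·8 + 60·13 = 1990.
x* = 1360/180 = 7.56, y* = 1990/180 = 11.06.

(7.56, 11.06)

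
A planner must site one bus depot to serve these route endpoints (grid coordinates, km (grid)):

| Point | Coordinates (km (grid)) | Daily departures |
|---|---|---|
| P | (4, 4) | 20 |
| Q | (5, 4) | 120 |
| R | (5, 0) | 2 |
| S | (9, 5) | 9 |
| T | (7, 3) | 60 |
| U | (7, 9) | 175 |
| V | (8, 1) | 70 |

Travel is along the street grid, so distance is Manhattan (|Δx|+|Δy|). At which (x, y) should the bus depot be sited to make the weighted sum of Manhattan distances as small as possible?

Manhattan distance separates: Σwᵢ(|x−xᵢ|+|y−yᵢ|) = Σwᵢ|x−xᵢ| + Σwᵢ|y−yᵢ|, so x and y are optimised independently as 1-D weighted medians.
Total weight W = 456; half = 228.
x-coordinate, sorted with cumulative weight:
  x=4 (P, w=20) cum 20
  x=5 (Q, w=120) cum 140
  x=5 (R, w=2) cum 142
  x=7 (T, w=60) cum 202
  x=7 (U, w=175) cum 377  ← median
  x=8 (V, w=70) cum 447
  x=9 (S, w=9) cum 456
⇒ x* = 7
y-coordinate, sorted with cumulative weight:
  y=0 (R, w=2) cum 2
  y=1 (V, w=70) cum 72
  y=3 (T, w=60) cum 132
  y=4 (P, w=20) cum 152
  y=4 (Q, w=120) cum 272  ← median
  y=5 (S, w=9) cum 281
  y=9 (U, w=175) cum 456
⇒ y* = 4

(7, 4)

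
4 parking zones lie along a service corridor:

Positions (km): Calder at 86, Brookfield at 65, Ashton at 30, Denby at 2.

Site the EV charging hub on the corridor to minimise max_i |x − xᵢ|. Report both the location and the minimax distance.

The 1-center on a line is the midpoint of the two extreme points: leftmost at 2, rightmost at 86.
Optimal location = (2 + 86)/2 = 44; maximum distance = (86 − 2)/2 = 42.

location 44, max distance 42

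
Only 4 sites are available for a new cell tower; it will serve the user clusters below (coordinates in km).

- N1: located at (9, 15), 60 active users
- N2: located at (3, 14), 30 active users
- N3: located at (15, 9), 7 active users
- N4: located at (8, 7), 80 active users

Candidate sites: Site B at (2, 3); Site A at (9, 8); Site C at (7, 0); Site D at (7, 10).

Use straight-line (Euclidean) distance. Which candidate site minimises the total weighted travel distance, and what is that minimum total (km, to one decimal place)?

Total weighted distance at each candidate:
  Site B (2, 3): total = 1842.0
  Site A (9, 8): total = 830.3
  Site C (7, 0): total = 1994.7
  Site D (7, 10): total = 802.2
Minimum is at Site D with total 802.2 km.

Site D, total 802.2 km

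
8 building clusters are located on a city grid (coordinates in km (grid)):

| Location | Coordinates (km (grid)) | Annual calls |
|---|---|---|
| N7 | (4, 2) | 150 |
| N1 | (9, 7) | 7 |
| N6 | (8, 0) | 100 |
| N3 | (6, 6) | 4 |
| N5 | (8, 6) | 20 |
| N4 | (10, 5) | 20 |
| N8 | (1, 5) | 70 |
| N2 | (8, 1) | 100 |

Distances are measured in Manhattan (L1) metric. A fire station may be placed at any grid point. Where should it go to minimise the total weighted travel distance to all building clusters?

Manhattan distance separates: Σwᵢ(|x−xᵢ|+|y−yᵢ|) = Σwᵢ|x−xᵢ| + Σwᵢ|y−yᵢ|, so x and y are optimised independently as 1-D weighted medians.
Total weight W = 471; half = 235.5.
x-coordinate, sorted with cumulative weight:
  x=1 (N8, w=70) cum 70
  x=4 (N7, w=150) cum 220
  x=6 (N3, w=4) cum 224
  x=8 (N6, w=100) cum 324  ← median
  x=8 (N5, w=20) cum 344
  x=8 (N2, w=100) cum 444
  x=9 (N1, w=7) cum 451
  x=10 (N4, w=20) cum 471
⇒ x* = 8
y-coordinate, sorted with cumulative weight:
  y=0 (N6, w=100) cum 100
  y=1 (N2, w=100) cum 200
  y=2 (N7, w=150) cum 350  ← median
  y=5 (N4, w=20) cum 370
  y=5 (N8, w=70) cum 440
  y=6 (N3, w=4) cum 444
  y=6 (N5, w=20) cum 464
  y=7 (N1, w=7) cum 471
⇒ y* = 2

(8, 2)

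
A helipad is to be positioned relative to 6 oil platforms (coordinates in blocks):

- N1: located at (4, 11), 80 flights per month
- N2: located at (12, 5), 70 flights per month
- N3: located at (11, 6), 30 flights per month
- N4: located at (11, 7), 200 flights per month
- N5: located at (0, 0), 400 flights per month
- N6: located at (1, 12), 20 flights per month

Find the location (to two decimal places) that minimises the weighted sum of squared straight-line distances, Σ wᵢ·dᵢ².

(4.64, 3.81)

The minimiser of Σwᵢ‖p−pᵢ‖² is the weighted centroid p* = (Σwᵢpᵢ)/(Σwᵢ).
Σwᵢ = 800.
Σwᵢxᵢ = 80·4 + 70·12 + 30·11 + 200·11 + 400·0 + 20·1 = 3710.
Σwᵢyᵢ = 80·11 + 70·5 + 30·6 + 200·7 + 400·0 + 20·12 = 3050.
x* = 3710/800 = 4.64, y* = 3050/800 = 3.81.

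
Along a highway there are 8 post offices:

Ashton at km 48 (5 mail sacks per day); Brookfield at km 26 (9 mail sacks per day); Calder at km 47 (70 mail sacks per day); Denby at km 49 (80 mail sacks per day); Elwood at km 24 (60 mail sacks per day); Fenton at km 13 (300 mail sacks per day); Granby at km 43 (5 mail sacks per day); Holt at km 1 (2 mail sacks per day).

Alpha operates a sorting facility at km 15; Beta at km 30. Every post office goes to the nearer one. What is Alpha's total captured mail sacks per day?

The indifferent point is the midpoint (15+30)/2 = 22.5; post offices left of it (closer to Alpha at 15) go to Alpha, those right go to Beta.
  Holt at 1 (w=2) → Alpha
  Fenton at 13 (w=300) → Alpha
  Elwood at 24 (w=60) → Beta
  Brookfield at 26 (w=9) → Beta
  Granby at 43 (w=5) → Beta
  Calder at 47 (w=70) → Beta
  Ashton at 48 (w=5) → Beta
  Denby at 49 (w=80) → Beta
Alpha captures 302; Beta captures 229.

302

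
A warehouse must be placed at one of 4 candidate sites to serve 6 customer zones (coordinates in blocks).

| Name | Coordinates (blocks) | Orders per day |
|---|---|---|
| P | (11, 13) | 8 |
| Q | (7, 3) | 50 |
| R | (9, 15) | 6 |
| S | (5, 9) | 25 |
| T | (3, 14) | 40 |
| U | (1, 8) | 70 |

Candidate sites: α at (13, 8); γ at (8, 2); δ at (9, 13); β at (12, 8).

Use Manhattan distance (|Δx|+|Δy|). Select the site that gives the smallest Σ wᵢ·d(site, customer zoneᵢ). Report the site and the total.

Total weighted distance at each candidate:
  α (13, 8): total = 2377
  γ (8, 2): total = 2136
  δ (9, 13): total = 2018
  β (12, 8): total = 2178
Minimum is at δ with total 2018 blocks.

δ, total 2018 blocks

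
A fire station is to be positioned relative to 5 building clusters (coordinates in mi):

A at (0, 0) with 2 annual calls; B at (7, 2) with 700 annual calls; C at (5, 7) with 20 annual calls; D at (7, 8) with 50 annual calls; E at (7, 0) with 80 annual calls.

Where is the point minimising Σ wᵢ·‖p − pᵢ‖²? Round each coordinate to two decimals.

(6.94, 2.28)

The minimiser of Σwᵢ‖p−pᵢ‖² is the weighted centroid p* = (Σwᵢpᵢ)/(Σwᵢ).
Σwᵢ = 852.
Σwᵢxᵢ = 2·0 + 700·7 + 20·5 + 50·7 + 80·7 = 5910.
Σwᵢyᵢ = 2·0 + 700·2 + 20·7 + 50·8 + 80·0 = 1940.
x* = 5910/852 = 6.94, y* = 1940/852 = 2.28.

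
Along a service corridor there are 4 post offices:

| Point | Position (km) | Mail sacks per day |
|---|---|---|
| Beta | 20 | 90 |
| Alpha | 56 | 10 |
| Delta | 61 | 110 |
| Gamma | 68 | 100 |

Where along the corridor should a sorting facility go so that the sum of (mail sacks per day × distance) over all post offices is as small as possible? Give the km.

For a sum of weighted absolute distances on a line, the optimum is the weighted median (not the mean). Total weight W = 310; half-weight = 155.
Sort by position and accumulate weight:
  km 20 (Beta, w=90) → cum 90
  km 56 (Alpha, w=10) → cum 100
  km 61 (Delta, w=110) → cum 210  ≥ 155 → median here
  km 68 (Gamma, w=100) → cum 310
Optimal location: km 61.

x = 61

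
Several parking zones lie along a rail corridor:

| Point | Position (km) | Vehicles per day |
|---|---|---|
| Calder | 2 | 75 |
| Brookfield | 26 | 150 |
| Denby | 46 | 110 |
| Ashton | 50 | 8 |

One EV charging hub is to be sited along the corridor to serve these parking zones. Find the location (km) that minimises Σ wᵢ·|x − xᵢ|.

For a sum of weighted absolute distances on a line, the optimum is the weighted median (not the mean). Total weight W = 343; half-weight = 171.5.
Sort by position and accumulate weight:
  km 2 (Calder, w=75) → cum 75
  km 26 (Brookfield, w=150) → cum 225  ≥ 171.5 → median here
  km 46 (Denby, w=110) → cum 335
  km 50 (Ashton, w=8) → cum 343
Optimal location: km 26.

x = 26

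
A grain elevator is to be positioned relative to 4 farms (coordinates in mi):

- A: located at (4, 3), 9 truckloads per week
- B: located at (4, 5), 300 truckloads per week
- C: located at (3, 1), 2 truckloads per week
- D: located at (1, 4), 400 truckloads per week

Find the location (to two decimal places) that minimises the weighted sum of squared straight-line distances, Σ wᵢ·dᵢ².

(2.31, 4.40)

The minimiser of Σwᵢ‖p−pᵢ‖² is the weighted centroid p* = (Σwᵢpᵢ)/(Σwᵢ).
Σwᵢ = 711.
Σwᵢxᵢ = 9·4 + 300·4 + 2·3 + 400·1 = 1642.
Σwᵢyᵢ = 9·3 + 300·5 + 2·1 + 400·4 = 3129.
x* = 1642/711 = 2.31, y* = 3129/711 = 4.40.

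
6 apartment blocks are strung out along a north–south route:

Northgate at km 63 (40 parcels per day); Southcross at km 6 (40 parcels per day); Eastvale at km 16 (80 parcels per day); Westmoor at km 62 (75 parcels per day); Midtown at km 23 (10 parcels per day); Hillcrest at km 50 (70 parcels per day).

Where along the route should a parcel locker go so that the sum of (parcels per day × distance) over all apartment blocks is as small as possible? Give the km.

x = 50

For a sum of weighted absolute distances on a line, the optimum is the weighted median (not the mean). Total weight W = 315; half-weight = 157.5.
Sort by position and accumulate weight:
  km 6 (Southcross, w=40) → cum 40
  km 16 (Eastvale, w=80) → cum 120
  km 23 (Midtown, w=10) → cum 130
  km 50 (Hillcrest, w=70) → cum 200  ≥ 157.5 → median here
  km 62 (Westmoor, w=75) → cum 275
  km 63 (Northgate, w=40) → cum 315
Optimal location: km 50.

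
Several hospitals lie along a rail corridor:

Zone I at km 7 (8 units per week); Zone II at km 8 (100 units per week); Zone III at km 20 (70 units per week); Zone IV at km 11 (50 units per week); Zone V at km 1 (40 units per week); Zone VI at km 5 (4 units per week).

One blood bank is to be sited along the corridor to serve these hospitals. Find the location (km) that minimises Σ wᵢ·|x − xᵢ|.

x = 8

For a sum of weighted absolute distances on a line, the optimum is the weighted median (not the mean). Total weight W = 272; half-weight = 136.
Sort by position and accumulate weight:
  km 1 (Zone V, w=40) → cum 40
  km 5 (Zone VI, w=4) → cum 44
  km 7 (Zone I, w=8) → cum 52
  km 8 (Zone II, w=100) → cum 152  ≥ 136 → median here
  km 11 (Zone IV, w=50) → cum 202
  km 20 (Zone III, w=70) → cum 272
Optimal location: km 8.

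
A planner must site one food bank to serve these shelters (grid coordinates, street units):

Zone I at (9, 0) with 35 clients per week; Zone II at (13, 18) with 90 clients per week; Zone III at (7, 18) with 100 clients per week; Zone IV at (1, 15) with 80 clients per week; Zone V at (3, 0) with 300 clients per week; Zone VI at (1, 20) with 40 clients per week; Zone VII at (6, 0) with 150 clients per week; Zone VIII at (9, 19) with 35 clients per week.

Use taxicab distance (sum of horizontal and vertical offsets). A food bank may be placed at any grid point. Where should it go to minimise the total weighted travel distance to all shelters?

(3, 0)

Manhattan distance separates: Σwᵢ(|x−xᵢ|+|y−yᵢ|) = Σwᵢ|x−xᵢ| + Σwᵢ|y−yᵢ|, so x and y are optimised independently as 1-D weighted medians.
Total weight W = 830; half = 415.
x-coordinate, sorted with cumulative weight:
  x=1 (Zone IV, w=80) cum 80
  x=1 (Zone VI, w=40) cum 120
  x=3 (Zone V, w=300) cum 420  ← median
  x=6 (Zone VII, w=150) cum 570
  x=7 (Zone III, w=100) cum 670
  x=9 (Zone I, w=35) cum 705
  x=9 (Zone VIII, w=35) cum 740
  x=13 (Zone II, w=90) cum 830
⇒ x* = 3
y-coordinate, sorted with cumulative weight:
  y=0 (Zone I, w=35) cum 35
  y=0 (Zone V, w=300) cum 335
  y=0 (Zone VII, w=150) cum 485  ← median
  y=15 (Zone IV, w=80) cum 565
  y=18 (Zone II, w=90) cum 655
  y=18 (Zone III, w=100) cum 755
  y=19 (Zone VIII, w=35) cum 790
  y=20 (Zone VI, w=40) cum 830
⇒ y* = 0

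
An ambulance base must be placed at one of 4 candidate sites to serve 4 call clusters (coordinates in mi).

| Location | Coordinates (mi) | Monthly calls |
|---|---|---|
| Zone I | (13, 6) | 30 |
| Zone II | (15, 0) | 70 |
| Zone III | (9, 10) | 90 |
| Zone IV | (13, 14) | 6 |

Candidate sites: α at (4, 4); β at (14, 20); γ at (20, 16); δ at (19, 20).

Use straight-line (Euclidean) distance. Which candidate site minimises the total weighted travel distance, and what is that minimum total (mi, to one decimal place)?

Total weighted distance at each candidate:
  α (4, 4): total = 1879.6
  β (14, 20): total = 2865.5
  γ (20, 16): total = 2711.0
  δ (19, 20): total = 3208.4
Minimum is at α with total 1879.6 mi.

α, total 1879.6 mi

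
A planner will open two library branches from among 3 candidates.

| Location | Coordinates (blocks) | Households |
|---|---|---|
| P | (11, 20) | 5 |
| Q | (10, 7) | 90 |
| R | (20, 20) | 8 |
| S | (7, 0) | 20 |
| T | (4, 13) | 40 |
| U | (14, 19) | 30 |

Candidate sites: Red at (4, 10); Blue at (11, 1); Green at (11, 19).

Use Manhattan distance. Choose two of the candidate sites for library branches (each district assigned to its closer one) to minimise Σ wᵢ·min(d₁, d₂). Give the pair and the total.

Evaluate every pair (each demand assigned to the nearer of the two):
  {Red, Green}: total = 1365
  {Blue, Green}: total = 1425
  {Red, Blue}: total = 1713
Best pair: {Red, Green} with total 1365.

{Red, Green}, total 1365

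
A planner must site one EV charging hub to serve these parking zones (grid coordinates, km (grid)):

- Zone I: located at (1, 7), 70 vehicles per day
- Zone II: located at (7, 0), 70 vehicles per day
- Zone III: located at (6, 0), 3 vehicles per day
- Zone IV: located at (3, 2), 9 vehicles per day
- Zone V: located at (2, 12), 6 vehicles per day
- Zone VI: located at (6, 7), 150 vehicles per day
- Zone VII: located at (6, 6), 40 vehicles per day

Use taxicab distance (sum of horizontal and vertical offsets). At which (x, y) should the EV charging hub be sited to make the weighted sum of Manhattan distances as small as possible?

(6, 7)

Manhattan distance separates: Σwᵢ(|x−xᵢ|+|y−yᵢ|) = Σwᵢ|x−xᵢ| + Σwᵢ|y−yᵢ|, so x and y are optimised independently as 1-D weighted medians.
Total weight W = 348; half = 174.
x-coordinate, sorted with cumulative weight:
  x=1 (Zone I, w=70) cum 70
  x=2 (Zone V, w=6) cum 76
  x=3 (Zone IV, w=9) cum 85
  x=6 (Zone III, w=3) cum 88
  x=6 (Zone VI, w=150) cum 238  ← median
  x=6 (Zone VII, w=40) cum 278
  x=7 (Zone II, w=70) cum 348
⇒ x* = 6
y-coordinate, sorted with cumulative weight:
  y=0 (Zone II, w=70) cum 70
  y=0 (Zone III, w=3) cum 73
  y=2 (Zone IV, w=9) cum 82
  y=6 (Zone VII, w=40) cum 122
  y=7 (Zone I, w=70) cum 192  ← median
  y=7 (Zone VI, w=150) cum 342
  y=12 (Zone V, w=6) cum 348
⇒ y* = 7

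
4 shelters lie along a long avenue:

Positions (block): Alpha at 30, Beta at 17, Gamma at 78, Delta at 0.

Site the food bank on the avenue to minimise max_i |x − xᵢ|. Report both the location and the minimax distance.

location 39, max distance 39

The 1-center on a line is the midpoint of the two extreme points: leftmost at 0, rightmost at 78.
Optimal location = (0 + 78)/2 = 39; maximum distance = (78 − 0)/2 = 39.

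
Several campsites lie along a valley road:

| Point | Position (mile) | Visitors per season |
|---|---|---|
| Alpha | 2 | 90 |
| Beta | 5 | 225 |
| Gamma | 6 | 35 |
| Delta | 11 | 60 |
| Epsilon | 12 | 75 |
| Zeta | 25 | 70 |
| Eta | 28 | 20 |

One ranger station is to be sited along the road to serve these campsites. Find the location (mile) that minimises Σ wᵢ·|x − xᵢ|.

x = 5

For a sum of weighted absolute distances on a line, the optimum is the weighted median (not the mean). Total weight W = 575; half-weight = 287.5.
Sort by position and accumulate weight:
  mile 2 (Alpha, w=90) → cum 90
  mile 5 (Beta, w=225) → cum 315  ≥ 287.5 → median here
  mile 6 (Gamma, w=35) → cum 350
  mile 11 (Delta, w=60) → cum 410
  mile 12 (Epsilon, w=75) → cum 485
  mile 25 (Zeta, w=70) → cum 555
  mile 28 (Eta, w=20) → cum 575
Optimal location: mile 5.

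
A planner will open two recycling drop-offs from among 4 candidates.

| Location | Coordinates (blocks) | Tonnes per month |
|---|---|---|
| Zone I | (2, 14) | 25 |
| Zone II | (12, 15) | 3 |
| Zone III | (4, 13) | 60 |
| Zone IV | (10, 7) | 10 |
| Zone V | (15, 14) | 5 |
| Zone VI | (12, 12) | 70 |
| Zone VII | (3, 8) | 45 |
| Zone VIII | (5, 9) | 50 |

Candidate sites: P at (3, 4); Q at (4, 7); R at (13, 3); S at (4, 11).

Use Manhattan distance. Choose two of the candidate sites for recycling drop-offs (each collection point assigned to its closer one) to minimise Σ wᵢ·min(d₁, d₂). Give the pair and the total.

Evaluate every pair (each demand assigned to the nearer of the two):
  {Q, S}: total = 1281
  {R, S}: total = 1376
  {P, S}: total = 1411
  {Q, R}: total = 1689
  {P, Q}: total = 1933
  {P, R}: total = 2279
Best pair: {Q, S} with total 1281.

{Q, S}, total 1281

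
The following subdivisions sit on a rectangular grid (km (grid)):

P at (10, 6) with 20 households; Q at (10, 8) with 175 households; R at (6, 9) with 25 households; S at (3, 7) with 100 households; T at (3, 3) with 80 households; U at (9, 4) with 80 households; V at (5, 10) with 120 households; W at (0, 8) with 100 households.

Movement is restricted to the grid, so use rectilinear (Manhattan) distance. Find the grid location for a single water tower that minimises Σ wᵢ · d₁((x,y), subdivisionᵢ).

(5, 8)

Manhattan distance separates: Σwᵢ(|x−xᵢ|+|y−yᵢ|) = Σwᵢ|x−xᵢ| + Σwᵢ|y−yᵢ|, so x and y are optimised independently as 1-D weighted medians.
Total weight W = 700; half = 350.
x-coordinate, sorted with cumulative weight:
  x=0 (W, w=100) cum 100
  x=3 (S, w=100) cum 200
  x=3 (T, w=80) cum 280
  x=5 (V, w=120) cum 400  ← median
  x=6 (R, w=25) cum 425
  x=9 (U, w=80) cum 505
  x=10 (P, w=20) cum 525
  x=10 (Q, w=175) cum 700
⇒ x* = 5
y-coordinate, sorted with cumulative weight:
  y=3 (T, w=80) cum 80
  y=4 (U, w=80) cum 160
  y=6 (P, w=20) cum 180
  y=7 (S, w=100) cum 280
  y=8 (Q, w=175) cum 455  ← median
  y=8 (W, w=100) cum 555
  y=9 (R, w=25) cum 580
  y=10 (V, w=120) cum 700
⇒ y* = 8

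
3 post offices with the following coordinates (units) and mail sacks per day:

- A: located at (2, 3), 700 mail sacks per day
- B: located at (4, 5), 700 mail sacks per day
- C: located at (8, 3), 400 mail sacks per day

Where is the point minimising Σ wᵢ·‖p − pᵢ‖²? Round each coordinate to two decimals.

(4.11, 3.78)

The minimiser of Σwᵢ‖p−pᵢ‖² is the weighted centroid p* = (Σwᵢpᵢ)/(Σwᵢ).
Σwᵢ = 1800.
Σwᵢxᵢ = 700·2 + 700·4 + 400·8 = 7400.
Σwᵢyᵢ = 700·3 + 700·5 + 400·3 = 6800.
x* = 7400/1800 = 4.11, y* = 6800/1800 = 3.78.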